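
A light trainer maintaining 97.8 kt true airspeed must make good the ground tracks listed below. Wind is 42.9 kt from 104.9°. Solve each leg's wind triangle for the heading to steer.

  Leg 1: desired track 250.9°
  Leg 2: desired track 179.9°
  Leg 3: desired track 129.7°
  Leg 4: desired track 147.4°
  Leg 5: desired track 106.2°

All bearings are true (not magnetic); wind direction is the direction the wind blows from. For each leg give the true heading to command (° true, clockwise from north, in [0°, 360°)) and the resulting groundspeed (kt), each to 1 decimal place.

Leg 1: heading=236.7°, groundspeed=130.4 kt
Leg 2: heading=154.8°, groundspeed=77.5 kt
Leg 3: heading=119.1°, groundspeed=57.2 kt
Leg 4: heading=130.2°, groundspeed=61.8 kt
Leg 5: heading=105.6°, groundspeed=54.9 kt

Leg 1: desired track 250.9°; wind correction -14.2° → command heading 236.7°, groundspeed 130.4 kt
Leg 2: desired track 179.9°; wind correction -25.1° → command heading 154.8°, groundspeed 77.5 kt
Leg 3: desired track 129.7°; wind correction -10.6° → command heading 119.1°, groundspeed 57.2 kt
Leg 4: desired track 147.4°; wind correction -17.2° → command heading 130.2°, groundspeed 61.8 kt
Leg 5: desired track 106.2°; wind correction -0.6° → command heading 105.6°, groundspeed 54.9 kt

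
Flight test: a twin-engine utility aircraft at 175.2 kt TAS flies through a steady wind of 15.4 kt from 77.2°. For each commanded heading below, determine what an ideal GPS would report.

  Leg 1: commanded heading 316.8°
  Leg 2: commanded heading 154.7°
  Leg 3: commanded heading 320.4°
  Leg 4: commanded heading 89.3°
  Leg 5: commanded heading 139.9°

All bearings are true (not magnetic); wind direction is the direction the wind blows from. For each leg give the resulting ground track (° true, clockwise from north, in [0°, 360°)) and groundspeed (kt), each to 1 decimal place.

Leg 1: heading 316.8°; drift -4.2° → track 312.6°, groundspeed 183.5 kt
Leg 2: heading 154.7°; drift +5.0° → track 159.7°, groundspeed 172.5 kt
Leg 3: heading 320.4°; drift -4.3° → track 316.1°, groundspeed 182.7 kt
Leg 4: heading 89.3°; drift +1.2° → track 90.5°, groundspeed 160.2 kt
Leg 5: heading 139.9°; drift +4.7° → track 144.6°, groundspeed 168.7 kt

Leg 1: track=312.6°, groundspeed=183.5 kt
Leg 2: track=159.7°, groundspeed=172.5 kt
Leg 3: track=316.1°, groundspeed=182.7 kt
Leg 4: track=90.5°, groundspeed=160.2 kt
Leg 5: track=144.6°, groundspeed=168.7 kt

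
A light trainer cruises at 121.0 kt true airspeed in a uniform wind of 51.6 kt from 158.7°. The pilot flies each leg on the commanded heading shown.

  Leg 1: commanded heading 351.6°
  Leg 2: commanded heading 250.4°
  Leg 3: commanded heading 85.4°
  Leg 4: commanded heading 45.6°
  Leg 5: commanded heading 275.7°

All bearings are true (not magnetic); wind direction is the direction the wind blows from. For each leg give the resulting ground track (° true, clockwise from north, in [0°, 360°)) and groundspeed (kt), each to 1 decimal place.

Leg 1: track=347.8°, groundspeed=171.7 kt
Leg 2: track=273.2°, groundspeed=132.9 kt
Leg 3: track=60.4°, groundspeed=117.1 kt
Leg 4: track=27.0°, groundspeed=149.0 kt
Leg 5: track=293.4°, groundspeed=151.6 kt

Leg 1: heading 351.6°; drift -3.8° → track 347.8°, groundspeed 171.7 kt
Leg 2: heading 250.4°; drift +22.8° → track 273.2°, groundspeed 132.9 kt
Leg 3: heading 85.4°; drift -25.0° → track 60.4°, groundspeed 117.1 kt
Leg 4: heading 45.6°; drift -18.6° → track 27.0°, groundspeed 149.0 kt
Leg 5: heading 275.7°; drift +17.7° → track 293.4°, groundspeed 151.6 kt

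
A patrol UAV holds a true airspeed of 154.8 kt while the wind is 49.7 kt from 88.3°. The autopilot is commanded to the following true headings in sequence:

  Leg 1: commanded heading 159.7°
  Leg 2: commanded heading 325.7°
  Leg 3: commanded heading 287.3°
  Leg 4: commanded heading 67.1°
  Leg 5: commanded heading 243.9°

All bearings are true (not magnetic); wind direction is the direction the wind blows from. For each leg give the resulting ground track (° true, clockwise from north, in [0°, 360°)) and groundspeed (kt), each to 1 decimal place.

Leg 1: track=178.4°, groundspeed=146.7 kt
Leg 2: track=312.7°, groundspeed=186.3 kt
Leg 3: track=282.7°, groundspeed=202.4 kt
Leg 4: track=57.7°, groundspeed=109.9 kt
Leg 5: track=249.8°, groundspeed=201.1 kt

Leg 1: heading 159.7°; drift +18.7° → track 178.4°, groundspeed 146.7 kt
Leg 2: heading 325.7°; drift -13.0° → track 312.7°, groundspeed 186.3 kt
Leg 3: heading 287.3°; drift -4.6° → track 282.7°, groundspeed 202.4 kt
Leg 4: heading 67.1°; drift -9.4° → track 57.7°, groundspeed 109.9 kt
Leg 5: heading 243.9°; drift +5.9° → track 249.8°, groundspeed 201.1 kt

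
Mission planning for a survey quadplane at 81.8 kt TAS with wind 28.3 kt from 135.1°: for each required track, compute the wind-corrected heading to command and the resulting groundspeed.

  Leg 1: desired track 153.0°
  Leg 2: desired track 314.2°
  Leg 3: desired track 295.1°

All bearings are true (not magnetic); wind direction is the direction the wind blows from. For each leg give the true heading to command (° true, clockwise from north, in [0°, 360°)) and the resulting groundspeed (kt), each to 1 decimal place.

Leg 1: desired track 153.0°; wind correction -6.1° → command heading 146.9°, groundspeed 54.4 kt
Leg 2: desired track 314.2°; wind correction -0.3° → command heading 313.9°, groundspeed 110.1 kt
Leg 3: desired track 295.1°; wind correction -6.8° → command heading 288.3°, groundspeed 107.8 kt

Leg 1: heading=146.9°, groundspeed=54.4 kt
Leg 2: heading=313.9°, groundspeed=110.1 kt
Leg 3: heading=288.3°, groundspeed=107.8 kt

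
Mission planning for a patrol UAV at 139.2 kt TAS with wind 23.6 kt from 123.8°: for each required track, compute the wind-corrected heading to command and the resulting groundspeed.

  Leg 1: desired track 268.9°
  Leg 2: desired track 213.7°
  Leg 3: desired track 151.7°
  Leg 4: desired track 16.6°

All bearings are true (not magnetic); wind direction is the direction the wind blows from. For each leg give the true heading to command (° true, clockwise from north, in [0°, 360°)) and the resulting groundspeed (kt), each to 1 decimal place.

Leg 1: desired track 268.9°; wind correction -5.6° → command heading 263.3°, groundspeed 157.9 kt
Leg 2: desired track 213.7°; wind correction -9.8° → command heading 203.9°, groundspeed 137.1 kt
Leg 3: desired track 151.7°; wind correction -4.6° → command heading 147.1°, groundspeed 117.9 kt
Leg 4: desired track 16.6°; wind correction +9.3° → command heading 25.9°, groundspeed 144.3 kt

Leg 1: heading=263.3°, groundspeed=157.9 kt
Leg 2: heading=203.9°, groundspeed=137.1 kt
Leg 3: heading=147.1°, groundspeed=117.9 kt
Leg 4: heading=25.9°, groundspeed=144.3 kt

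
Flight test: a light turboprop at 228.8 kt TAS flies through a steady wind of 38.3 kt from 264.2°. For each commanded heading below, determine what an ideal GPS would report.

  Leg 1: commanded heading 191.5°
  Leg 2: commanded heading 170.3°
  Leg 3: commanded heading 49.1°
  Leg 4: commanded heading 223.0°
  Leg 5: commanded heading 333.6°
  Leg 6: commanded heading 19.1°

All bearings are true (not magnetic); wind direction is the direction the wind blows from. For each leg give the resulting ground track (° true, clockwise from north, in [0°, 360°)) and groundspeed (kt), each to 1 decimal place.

Leg 1: track=182.0°, groundspeed=220.5 kt
Leg 2: track=160.9°, groundspeed=234.5 kt
Leg 3: track=53.9°, groundspeed=261.1 kt
Leg 4: track=215.8°, groundspeed=201.6 kt
Leg 5: track=343.1°, groundspeed=218.3 kt
Leg 6: track=27.2°, groundspeed=247.4 kt

Leg 1: heading 191.5°; drift -9.5° → track 182.0°, groundspeed 220.5 kt
Leg 2: heading 170.3°; drift -9.4° → track 160.9°, groundspeed 234.5 kt
Leg 3: heading 49.1°; drift +4.8° → track 53.9°, groundspeed 261.1 kt
Leg 4: heading 223.0°; drift -7.2° → track 215.8°, groundspeed 201.6 kt
Leg 5: heading 333.6°; drift +9.5° → track 343.1°, groundspeed 218.3 kt
Leg 6: heading 19.1°; drift +8.1° → track 27.2°, groundspeed 247.4 kt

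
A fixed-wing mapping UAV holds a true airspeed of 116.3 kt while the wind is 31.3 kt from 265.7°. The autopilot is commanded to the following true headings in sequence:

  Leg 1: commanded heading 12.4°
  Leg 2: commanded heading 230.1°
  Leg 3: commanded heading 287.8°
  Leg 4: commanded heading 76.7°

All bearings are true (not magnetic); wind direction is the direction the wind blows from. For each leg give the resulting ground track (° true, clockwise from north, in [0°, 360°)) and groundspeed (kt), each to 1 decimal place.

Leg 1: track=25.9°, groundspeed=128.8 kt
Leg 2: track=218.8°, groundspeed=92.7 kt
Leg 3: track=295.5°, groundspeed=88.1 kt
Leg 4: track=78.6°, groundspeed=147.3 kt

Leg 1: heading 12.4°; drift +13.5° → track 25.9°, groundspeed 128.8 kt
Leg 2: heading 230.1°; drift -11.3° → track 218.8°, groundspeed 92.7 kt
Leg 3: heading 287.8°; drift +7.7° → track 295.5°, groundspeed 88.1 kt
Leg 4: heading 76.7°; drift +1.9° → track 78.6°, groundspeed 147.3 kt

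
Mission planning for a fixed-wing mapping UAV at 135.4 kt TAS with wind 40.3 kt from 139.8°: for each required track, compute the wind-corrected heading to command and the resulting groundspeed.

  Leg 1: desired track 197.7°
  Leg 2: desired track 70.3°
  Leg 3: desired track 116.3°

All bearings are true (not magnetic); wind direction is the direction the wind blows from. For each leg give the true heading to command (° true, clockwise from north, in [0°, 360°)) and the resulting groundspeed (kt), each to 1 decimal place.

Leg 1: heading=183.1°, groundspeed=109.6 kt
Leg 2: heading=86.5°, groundspeed=115.9 kt
Leg 3: heading=123.1°, groundspeed=97.5 kt

Leg 1: desired track 197.7°; wind correction -14.6° → command heading 183.1°, groundspeed 109.6 kt
Leg 2: desired track 70.3°; wind correction +16.2° → command heading 86.5°, groundspeed 115.9 kt
Leg 3: desired track 116.3°; wind correction +6.8° → command heading 123.1°, groundspeed 97.5 kt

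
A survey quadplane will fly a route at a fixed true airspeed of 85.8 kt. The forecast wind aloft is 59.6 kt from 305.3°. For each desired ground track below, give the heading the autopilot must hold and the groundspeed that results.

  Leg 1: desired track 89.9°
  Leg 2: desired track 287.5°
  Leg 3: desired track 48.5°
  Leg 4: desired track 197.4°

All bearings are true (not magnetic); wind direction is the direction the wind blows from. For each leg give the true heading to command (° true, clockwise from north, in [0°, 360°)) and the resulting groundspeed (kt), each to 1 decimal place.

Leg 1: desired track 89.9°; wind correction -23.7° → command heading 66.2°, groundspeed 127.1 kt
Leg 2: desired track 287.5°; wind correction +12.3° → command heading 299.8°, groundspeed 27.1 kt
Leg 3: desired track 48.5°; wind correction -42.6° → command heading 5.9°, groundspeed 76.8 kt
Leg 4: desired track 197.4°; wind correction +41.4° → command heading 238.8°, groundspeed 82.7 kt

Leg 1: heading=66.2°, groundspeed=127.1 kt
Leg 2: heading=299.8°, groundspeed=27.1 kt
Leg 3: heading=5.9°, groundspeed=76.8 kt
Leg 4: heading=238.8°, groundspeed=82.7 kt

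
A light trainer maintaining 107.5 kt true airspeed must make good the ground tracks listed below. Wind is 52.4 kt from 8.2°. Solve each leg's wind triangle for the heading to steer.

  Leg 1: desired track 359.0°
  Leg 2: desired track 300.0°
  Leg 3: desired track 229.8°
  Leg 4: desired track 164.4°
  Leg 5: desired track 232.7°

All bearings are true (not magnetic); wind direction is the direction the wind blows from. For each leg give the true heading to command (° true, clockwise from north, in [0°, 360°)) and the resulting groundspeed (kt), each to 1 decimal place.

Leg 1: heading=3.5°, groundspeed=55.4 kt
Leg 2: heading=326.9°, groundspeed=76.4 kt
Leg 3: heading=248.7°, groundspeed=140.9 kt
Leg 4: heading=153.1°, groundspeed=153.3 kt
Leg 5: heading=252.7°, groundspeed=138.4 kt

Leg 1: desired track 359.0°; wind correction +4.5° → command heading 3.5°, groundspeed 55.4 kt
Leg 2: desired track 300.0°; wind correction +26.9° → command heading 326.9°, groundspeed 76.4 kt
Leg 3: desired track 229.8°; wind correction +18.9° → command heading 248.7°, groundspeed 140.9 kt
Leg 4: desired track 164.4°; wind correction -11.3° → command heading 153.1°, groundspeed 153.3 kt
Leg 5: desired track 232.7°; wind correction +20.0° → command heading 252.7°, groundspeed 138.4 kt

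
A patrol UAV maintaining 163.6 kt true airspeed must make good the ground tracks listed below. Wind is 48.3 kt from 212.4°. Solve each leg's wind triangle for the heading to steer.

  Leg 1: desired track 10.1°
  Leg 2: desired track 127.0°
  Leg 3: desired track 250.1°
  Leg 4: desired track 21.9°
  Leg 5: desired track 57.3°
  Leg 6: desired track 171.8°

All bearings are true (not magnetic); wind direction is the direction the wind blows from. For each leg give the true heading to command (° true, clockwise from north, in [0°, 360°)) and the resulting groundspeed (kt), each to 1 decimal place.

Leg 1: desired track 10.1°; wind correction -6.4° → command heading 3.7°, groundspeed 207.3 kt
Leg 2: desired track 127.0°; wind correction +17.1° → command heading 144.1°, groundspeed 152.5 kt
Leg 3: desired track 250.1°; wind correction -10.4° → command heading 239.7°, groundspeed 122.7 kt
Leg 4: desired track 21.9°; wind correction -3.1° → command heading 18.8°, groundspeed 210.9 kt
Leg 5: desired track 57.3°; wind correction +7.1° → command heading 64.4°, groundspeed 206.1 kt
Leg 6: desired track 171.8°; wind correction +11.1° → command heading 182.9°, groundspeed 123.9 kt

Leg 1: heading=3.7°, groundspeed=207.3 kt
Leg 2: heading=144.1°, groundspeed=152.5 kt
Leg 3: heading=239.7°, groundspeed=122.7 kt
Leg 4: heading=18.8°, groundspeed=210.9 kt
Leg 5: heading=64.4°, groundspeed=206.1 kt
Leg 6: heading=182.9°, groundspeed=123.9 kt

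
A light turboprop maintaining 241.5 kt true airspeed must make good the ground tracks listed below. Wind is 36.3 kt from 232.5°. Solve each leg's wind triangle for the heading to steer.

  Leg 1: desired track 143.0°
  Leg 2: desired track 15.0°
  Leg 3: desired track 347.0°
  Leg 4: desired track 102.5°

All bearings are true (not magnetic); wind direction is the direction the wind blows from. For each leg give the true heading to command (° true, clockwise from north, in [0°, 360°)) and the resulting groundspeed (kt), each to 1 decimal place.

Leg 1: heading=151.6°, groundspeed=238.4 kt
Leg 2: heading=9.7°, groundspeed=269.3 kt
Leg 3: heading=339.1°, groundspeed=254.3 kt
Leg 4: heading=109.1°, groundspeed=263.2 kt

Leg 1: desired track 143.0°; wind correction +8.6° → command heading 151.6°, groundspeed 238.4 kt
Leg 2: desired track 15.0°; wind correction -5.3° → command heading 9.7°, groundspeed 269.3 kt
Leg 3: desired track 347.0°; wind correction -7.9° → command heading 339.1°, groundspeed 254.3 kt
Leg 4: desired track 102.5°; wind correction +6.6° → command heading 109.1°, groundspeed 263.2 kt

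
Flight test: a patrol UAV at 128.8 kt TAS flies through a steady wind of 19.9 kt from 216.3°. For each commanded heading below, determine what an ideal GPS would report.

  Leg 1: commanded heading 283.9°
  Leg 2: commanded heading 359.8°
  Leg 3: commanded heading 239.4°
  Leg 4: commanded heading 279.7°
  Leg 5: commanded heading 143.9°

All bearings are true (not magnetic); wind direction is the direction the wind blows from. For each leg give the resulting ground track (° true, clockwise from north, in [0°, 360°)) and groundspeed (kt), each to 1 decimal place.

Leg 1: heading 283.9°; drift +8.6° → track 292.5°, groundspeed 122.6 kt
Leg 2: heading 359.8°; drift +4.7° → track 4.5°, groundspeed 145.3 kt
Leg 3: heading 239.4°; drift +4.0° → track 243.4°, groundspeed 110.8 kt
Leg 4: heading 279.7°; drift +8.4° → track 288.1°, groundspeed 121.2 kt
Leg 5: heading 143.9°; drift -8.8° → track 135.1°, groundspeed 124.2 kt

Leg 1: track=292.5°, groundspeed=122.6 kt
Leg 2: track=4.5°, groundspeed=145.3 kt
Leg 3: track=243.4°, groundspeed=110.8 kt
Leg 4: track=288.1°, groundspeed=121.2 kt
Leg 5: track=135.1°, groundspeed=124.2 kt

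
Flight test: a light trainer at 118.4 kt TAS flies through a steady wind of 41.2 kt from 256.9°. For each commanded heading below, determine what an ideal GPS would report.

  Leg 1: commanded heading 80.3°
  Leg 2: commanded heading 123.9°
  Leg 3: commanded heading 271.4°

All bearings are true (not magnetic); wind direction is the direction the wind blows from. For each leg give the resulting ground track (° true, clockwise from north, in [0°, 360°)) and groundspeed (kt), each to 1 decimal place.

Leg 1: track=79.4°, groundspeed=159.5 kt
Leg 2: track=112.3°, groundspeed=149.6 kt
Leg 3: track=278.9°, groundspeed=79.2 kt

Leg 1: heading 80.3°; drift -0.9° → track 79.4°, groundspeed 159.5 kt
Leg 2: heading 123.9°; drift -11.6° → track 112.3°, groundspeed 149.6 kt
Leg 3: heading 271.4°; drift +7.5° → track 278.9°, groundspeed 79.2 kt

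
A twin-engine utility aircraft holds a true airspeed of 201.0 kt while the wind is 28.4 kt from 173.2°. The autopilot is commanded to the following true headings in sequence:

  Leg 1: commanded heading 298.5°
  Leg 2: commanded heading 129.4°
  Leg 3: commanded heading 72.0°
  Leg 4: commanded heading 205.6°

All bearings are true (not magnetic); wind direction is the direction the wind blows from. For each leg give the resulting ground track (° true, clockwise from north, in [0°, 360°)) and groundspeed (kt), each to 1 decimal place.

Leg 1: heading 298.5°; drift +6.1° → track 304.6°, groundspeed 218.6 kt
Leg 2: heading 129.4°; drift -6.2° → track 123.2°, groundspeed 181.6 kt
Leg 3: heading 72.0°; drift -7.7° → track 64.3°, groundspeed 208.4 kt
Leg 4: heading 205.6°; drift +4.9° → track 210.5°, groundspeed 177.7 kt

Leg 1: track=304.6°, groundspeed=218.6 kt
Leg 2: track=123.2°, groundspeed=181.6 kt
Leg 3: track=64.3°, groundspeed=208.4 kt
Leg 4: track=210.5°, groundspeed=177.7 kt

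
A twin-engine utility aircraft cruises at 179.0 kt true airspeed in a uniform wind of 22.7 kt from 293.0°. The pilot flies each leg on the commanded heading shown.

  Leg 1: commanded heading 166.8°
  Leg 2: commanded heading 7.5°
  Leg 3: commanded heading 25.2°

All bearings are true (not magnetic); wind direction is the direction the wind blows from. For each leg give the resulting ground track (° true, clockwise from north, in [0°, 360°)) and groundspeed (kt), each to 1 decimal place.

Leg 1: heading 166.8°; drift -5.4° → track 161.4°, groundspeed 193.3 kt
Leg 2: heading 7.5°; drift +7.2° → track 14.7°, groundspeed 174.3 kt
Leg 3: heading 25.2°; drift +7.2° → track 32.4°, groundspeed 181.3 kt

Leg 1: track=161.4°, groundspeed=193.3 kt
Leg 2: track=14.7°, groundspeed=174.3 kt
Leg 3: track=32.4°, groundspeed=181.3 kt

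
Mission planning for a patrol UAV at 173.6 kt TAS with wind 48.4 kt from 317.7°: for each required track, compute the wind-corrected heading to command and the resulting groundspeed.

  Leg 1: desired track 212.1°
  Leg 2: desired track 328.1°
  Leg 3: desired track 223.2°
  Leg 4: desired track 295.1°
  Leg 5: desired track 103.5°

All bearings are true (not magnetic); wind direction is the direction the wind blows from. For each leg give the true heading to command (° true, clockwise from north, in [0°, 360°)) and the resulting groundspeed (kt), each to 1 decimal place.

Leg 1: heading=227.7°, groundspeed=180.2 kt
Leg 2: heading=325.2°, groundspeed=125.8 kt
Leg 3: heading=239.3°, groundspeed=170.6 kt
Leg 4: heading=301.3°, groundspeed=127.9 kt
Leg 5: heading=94.5°, groundspeed=211.5 kt

Leg 1: desired track 212.1°; wind correction +15.6° → command heading 227.7°, groundspeed 180.2 kt
Leg 2: desired track 328.1°; wind correction -2.9° → command heading 325.2°, groundspeed 125.8 kt
Leg 3: desired track 223.2°; wind correction +16.1° → command heading 239.3°, groundspeed 170.6 kt
Leg 4: desired track 295.1°; wind correction +6.2° → command heading 301.3°, groundspeed 127.9 kt
Leg 5: desired track 103.5°; wind correction -9.0° → command heading 94.5°, groundspeed 211.5 kt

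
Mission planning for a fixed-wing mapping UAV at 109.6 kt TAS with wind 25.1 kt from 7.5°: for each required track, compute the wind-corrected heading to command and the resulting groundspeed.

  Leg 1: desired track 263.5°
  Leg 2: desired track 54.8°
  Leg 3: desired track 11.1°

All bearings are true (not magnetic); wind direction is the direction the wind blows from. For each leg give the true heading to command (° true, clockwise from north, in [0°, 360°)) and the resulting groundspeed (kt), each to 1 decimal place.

Leg 1: heading=276.3°, groundspeed=112.9 kt
Leg 2: heading=45.1°, groundspeed=91.0 kt
Leg 3: heading=10.3°, groundspeed=84.5 kt

Leg 1: desired track 263.5°; wind correction +12.8° → command heading 276.3°, groundspeed 112.9 kt
Leg 2: desired track 54.8°; wind correction -9.7° → command heading 45.1°, groundspeed 91.0 kt
Leg 3: desired track 11.1°; wind correction -0.8° → command heading 10.3°, groundspeed 84.5 kt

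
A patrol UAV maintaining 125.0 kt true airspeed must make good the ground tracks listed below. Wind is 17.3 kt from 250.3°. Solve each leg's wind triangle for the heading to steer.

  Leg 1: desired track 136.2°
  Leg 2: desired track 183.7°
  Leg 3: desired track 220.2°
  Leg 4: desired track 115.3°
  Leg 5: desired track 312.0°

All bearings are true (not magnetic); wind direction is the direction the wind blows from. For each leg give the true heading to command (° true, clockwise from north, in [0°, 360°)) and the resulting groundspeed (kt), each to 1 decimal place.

Leg 1: desired track 136.2°; wind correction +7.3° → command heading 143.5°, groundspeed 131.1 kt
Leg 2: desired track 183.7°; wind correction +7.3° → command heading 191.0°, groundspeed 117.1 kt
Leg 3: desired track 220.2°; wind correction +4.0° → command heading 224.2°, groundspeed 109.7 kt
Leg 4: desired track 115.3°; wind correction +5.6° → command heading 120.9°, groundspeed 136.6 kt
Leg 5: desired track 312.0°; wind correction -7.0° → command heading 305.0°, groundspeed 115.9 kt

Leg 1: heading=143.5°, groundspeed=131.1 kt
Leg 2: heading=191.0°, groundspeed=117.1 kt
Leg 3: heading=224.2°, groundspeed=109.7 kt
Leg 4: heading=120.9°, groundspeed=136.6 kt
Leg 5: heading=305.0°, groundspeed=115.9 kt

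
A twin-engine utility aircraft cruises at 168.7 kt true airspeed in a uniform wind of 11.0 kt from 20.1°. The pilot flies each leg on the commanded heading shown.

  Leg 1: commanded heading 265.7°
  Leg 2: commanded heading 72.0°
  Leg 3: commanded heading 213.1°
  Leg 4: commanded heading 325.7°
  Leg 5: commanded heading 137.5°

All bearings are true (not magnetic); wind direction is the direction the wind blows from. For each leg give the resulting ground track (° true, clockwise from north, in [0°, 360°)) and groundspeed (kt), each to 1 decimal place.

Leg 1: heading 265.7°; drift -3.3° → track 262.4°, groundspeed 173.5 kt
Leg 2: heading 72.0°; drift +3.1° → track 75.1°, groundspeed 162.1 kt
Leg 3: heading 213.1°; drift -0.8° → track 212.3°, groundspeed 179.4 kt
Leg 4: heading 325.7°; drift -3.2° → track 322.5°, groundspeed 162.5 kt
Leg 5: heading 137.5°; drift +3.2° → track 140.7°, groundspeed 174.0 kt

Leg 1: track=262.4°, groundspeed=173.5 kt
Leg 2: track=75.1°, groundspeed=162.1 kt
Leg 3: track=212.3°, groundspeed=179.4 kt
Leg 4: track=322.5°, groundspeed=162.5 kt
Leg 5: track=140.7°, groundspeed=174.0 kt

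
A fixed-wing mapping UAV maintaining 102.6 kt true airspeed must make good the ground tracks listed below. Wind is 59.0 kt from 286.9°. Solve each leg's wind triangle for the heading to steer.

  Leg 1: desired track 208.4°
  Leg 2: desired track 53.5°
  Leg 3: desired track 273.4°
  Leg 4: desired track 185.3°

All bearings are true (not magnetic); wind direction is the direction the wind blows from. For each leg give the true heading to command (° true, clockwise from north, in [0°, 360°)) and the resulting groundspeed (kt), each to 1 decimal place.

Leg 1: heading=242.7°, groundspeed=73.0 kt
Leg 2: heading=26.0°, groundspeed=126.2 kt
Leg 3: heading=281.1°, groundspeed=44.3 kt
Leg 4: heading=219.6°, groundspeed=96.6 kt

Leg 1: desired track 208.4°; wind correction +34.3° → command heading 242.7°, groundspeed 73.0 kt
Leg 2: desired track 53.5°; wind correction -27.5° → command heading 26.0°, groundspeed 126.2 kt
Leg 3: desired track 273.4°; wind correction +7.7° → command heading 281.1°, groundspeed 44.3 kt
Leg 4: desired track 185.3°; wind correction +34.3° → command heading 219.6°, groundspeed 96.6 kt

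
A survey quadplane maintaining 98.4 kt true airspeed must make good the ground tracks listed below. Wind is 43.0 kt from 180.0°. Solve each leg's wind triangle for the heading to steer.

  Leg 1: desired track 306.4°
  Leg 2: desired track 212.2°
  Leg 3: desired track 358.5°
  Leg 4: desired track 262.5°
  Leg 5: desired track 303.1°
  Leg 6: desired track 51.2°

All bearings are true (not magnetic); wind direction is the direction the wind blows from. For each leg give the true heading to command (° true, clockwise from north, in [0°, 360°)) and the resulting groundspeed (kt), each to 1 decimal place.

Leg 1: desired track 306.4°; wind correction -20.6° → command heading 285.8°, groundspeed 117.6 kt
Leg 2: desired track 212.2°; wind correction -13.5° → command heading 198.7°, groundspeed 59.3 kt
Leg 3: desired track 358.5°; wind correction -0.7° → command heading 357.8°, groundspeed 141.4 kt
Leg 4: desired track 262.5°; wind correction -25.7° → command heading 236.8°, groundspeed 83.1 kt
Leg 5: desired track 303.1°; wind correction -21.5° → command heading 281.6°, groundspeed 115.1 kt
Leg 6: desired track 51.2°; wind correction +19.9° → command heading 71.1°, groundspeed 119.5 kt

Leg 1: heading=285.8°, groundspeed=117.6 kt
Leg 2: heading=198.7°, groundspeed=59.3 kt
Leg 3: heading=357.8°, groundspeed=141.4 kt
Leg 4: heading=236.8°, groundspeed=83.1 kt
Leg 5: heading=281.6°, groundspeed=115.1 kt
Leg 6: heading=71.1°, groundspeed=119.5 kt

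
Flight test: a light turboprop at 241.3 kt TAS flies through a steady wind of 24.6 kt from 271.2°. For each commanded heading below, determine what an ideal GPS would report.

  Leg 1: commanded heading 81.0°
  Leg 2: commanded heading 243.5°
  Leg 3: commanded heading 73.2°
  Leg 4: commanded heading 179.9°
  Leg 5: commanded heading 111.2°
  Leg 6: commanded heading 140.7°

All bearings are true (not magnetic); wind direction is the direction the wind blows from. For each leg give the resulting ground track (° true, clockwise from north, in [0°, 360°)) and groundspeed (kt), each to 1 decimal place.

Leg 1: heading 81.0°; drift +0.9° → track 81.9°, groundspeed 265.5 kt
Leg 2: heading 243.5°; drift -3.0° → track 240.5°, groundspeed 219.8 kt
Leg 3: heading 73.2°; drift +1.6° → track 74.8°, groundspeed 264.8 kt
Leg 4: heading 179.9°; drift -5.8° → track 174.1°, groundspeed 243.1 kt
Leg 5: heading 111.2°; drift -1.8° → track 109.4°, groundspeed 264.6 kt
Leg 6: heading 140.7°; drift -4.2° → track 136.5°, groundspeed 258.0 kt

Leg 1: track=81.9°, groundspeed=265.5 kt
Leg 2: track=240.5°, groundspeed=219.8 kt
Leg 3: track=74.8°, groundspeed=264.8 kt
Leg 4: track=174.1°, groundspeed=243.1 kt
Leg 5: track=109.4°, groundspeed=264.6 kt
Leg 6: track=136.5°, groundspeed=258.0 kt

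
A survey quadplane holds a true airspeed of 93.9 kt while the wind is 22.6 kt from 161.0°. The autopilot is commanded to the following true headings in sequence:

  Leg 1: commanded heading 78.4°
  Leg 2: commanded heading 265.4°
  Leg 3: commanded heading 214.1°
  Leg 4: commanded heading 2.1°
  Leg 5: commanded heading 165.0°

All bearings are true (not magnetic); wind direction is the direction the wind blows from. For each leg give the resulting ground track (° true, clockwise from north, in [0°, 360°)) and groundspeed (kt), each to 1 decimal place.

Leg 1: heading 78.4°; drift -13.8° → track 64.6°, groundspeed 93.7 kt
Leg 2: heading 265.4°; drift +12.4° → track 277.8°, groundspeed 101.9 kt
Leg 3: heading 214.1°; drift +12.7° → track 226.8°, groundspeed 82.3 kt
Leg 4: heading 2.1°; drift -4.0° → track 358.1°, groundspeed 115.3 kt
Leg 5: heading 165.0°; drift +1.3° → track 166.3°, groundspeed 71.4 kt

Leg 1: track=64.6°, groundspeed=93.7 kt
Leg 2: track=277.8°, groundspeed=101.9 kt
Leg 3: track=226.8°, groundspeed=82.3 kt
Leg 4: track=358.1°, groundspeed=115.3 kt
Leg 5: track=166.3°, groundspeed=71.4 kt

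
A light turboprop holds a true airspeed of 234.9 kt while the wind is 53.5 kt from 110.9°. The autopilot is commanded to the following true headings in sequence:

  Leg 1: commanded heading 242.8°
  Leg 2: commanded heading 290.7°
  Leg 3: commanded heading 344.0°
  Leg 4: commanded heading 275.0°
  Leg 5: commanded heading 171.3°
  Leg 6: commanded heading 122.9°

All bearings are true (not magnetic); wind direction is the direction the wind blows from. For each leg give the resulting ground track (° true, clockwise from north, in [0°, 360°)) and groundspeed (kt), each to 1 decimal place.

Leg 1: track=251.2°, groundspeed=273.5 kt
Leg 2: track=290.7°, groundspeed=288.4 kt
Leg 3: track=334.9°, groundspeed=270.4 kt
Leg 4: track=277.9°, groundspeed=286.7 kt
Leg 5: track=183.9°, groundspeed=213.6 kt
Leg 6: track=126.4°, groundspeed=182.9 kt

Leg 1: heading 242.8°; drift +8.4° → track 251.2°, groundspeed 273.5 kt
Leg 2: heading 290.7°; drift +0.0° → track 290.7°, groundspeed 288.4 kt
Leg 3: heading 344.0°; drift -9.1° → track 334.9°, groundspeed 270.4 kt
Leg 4: heading 275.0°; drift +2.9° → track 277.9°, groundspeed 286.7 kt
Leg 5: heading 171.3°; drift +12.6° → track 183.9°, groundspeed 213.6 kt
Leg 6: heading 122.9°; drift +3.5° → track 126.4°, groundspeed 182.9 kt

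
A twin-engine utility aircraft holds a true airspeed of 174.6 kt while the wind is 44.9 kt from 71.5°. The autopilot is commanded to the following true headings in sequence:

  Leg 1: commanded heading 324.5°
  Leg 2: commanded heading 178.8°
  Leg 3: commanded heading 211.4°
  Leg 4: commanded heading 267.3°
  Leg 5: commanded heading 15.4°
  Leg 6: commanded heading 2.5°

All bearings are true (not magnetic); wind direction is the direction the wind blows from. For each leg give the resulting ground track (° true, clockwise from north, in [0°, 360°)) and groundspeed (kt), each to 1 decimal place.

Leg 1: track=311.6°, groundspeed=192.6 kt
Leg 2: track=191.6°, groundspeed=192.8 kt
Leg 3: track=219.3°, groundspeed=210.9 kt
Leg 4: track=264.1°, groundspeed=218.1 kt
Leg 5: track=1.4°, groundspeed=154.1 kt
Leg 6: track=347.7°, groundspeed=164.0 kt

Leg 1: heading 324.5°; drift -12.9° → track 311.6°, groundspeed 192.6 kt
Leg 2: heading 178.8°; drift +12.8° → track 191.6°, groundspeed 192.8 kt
Leg 3: heading 211.4°; drift +7.9° → track 219.3°, groundspeed 210.9 kt
Leg 4: heading 267.3°; drift -3.2° → track 264.1°, groundspeed 218.1 kt
Leg 5: heading 15.4°; drift -14.0° → track 1.4°, groundspeed 154.1 kt
Leg 6: heading 2.5°; drift -14.8° → track 347.7°, groundspeed 164.0 kt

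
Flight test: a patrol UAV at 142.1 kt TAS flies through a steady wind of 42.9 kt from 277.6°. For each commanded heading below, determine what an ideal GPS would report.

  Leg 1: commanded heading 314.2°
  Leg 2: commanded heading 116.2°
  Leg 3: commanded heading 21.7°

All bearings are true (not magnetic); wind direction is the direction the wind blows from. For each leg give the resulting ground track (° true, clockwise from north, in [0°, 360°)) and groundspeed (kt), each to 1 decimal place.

Leg 1: track=327.6°, groundspeed=110.7 kt
Leg 2: track=111.9°, groundspeed=183.3 kt
Leg 3: track=37.0°, groundspeed=158.1 kt

Leg 1: heading 314.2°; drift +13.4° → track 327.6°, groundspeed 110.7 kt
Leg 2: heading 116.2°; drift -4.3° → track 111.9°, groundspeed 183.3 kt
Leg 3: heading 21.7°; drift +15.3° → track 37.0°, groundspeed 158.1 kt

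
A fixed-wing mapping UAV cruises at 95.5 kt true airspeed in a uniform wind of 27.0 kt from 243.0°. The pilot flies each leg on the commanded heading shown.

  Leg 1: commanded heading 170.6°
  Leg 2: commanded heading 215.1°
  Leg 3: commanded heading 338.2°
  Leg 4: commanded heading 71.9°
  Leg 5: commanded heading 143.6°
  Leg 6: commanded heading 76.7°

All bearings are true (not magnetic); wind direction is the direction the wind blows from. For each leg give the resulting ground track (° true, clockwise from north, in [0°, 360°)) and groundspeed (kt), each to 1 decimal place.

Leg 1: heading 170.6°; drift -16.4° → track 154.2°, groundspeed 91.0 kt
Leg 2: heading 215.1°; drift -10.0° → track 205.1°, groundspeed 72.7 kt
Leg 3: heading 338.2°; drift +15.4° → track 353.6°, groundspeed 101.6 kt
Leg 4: heading 71.9°; drift -2.0° → track 69.9°, groundspeed 122.2 kt
Leg 5: heading 143.6°; drift -14.9° → track 128.7°, groundspeed 103.4 kt
Leg 6: heading 76.7°; drift -3.0° → track 73.7°, groundspeed 121.9 kt

Leg 1: track=154.2°, groundspeed=91.0 kt
Leg 2: track=205.1°, groundspeed=72.7 kt
Leg 3: track=353.6°, groundspeed=101.6 kt
Leg 4: track=69.9°, groundspeed=122.2 kt
Leg 5: track=128.7°, groundspeed=103.4 kt
Leg 6: track=73.7°, groundspeed=121.9 kt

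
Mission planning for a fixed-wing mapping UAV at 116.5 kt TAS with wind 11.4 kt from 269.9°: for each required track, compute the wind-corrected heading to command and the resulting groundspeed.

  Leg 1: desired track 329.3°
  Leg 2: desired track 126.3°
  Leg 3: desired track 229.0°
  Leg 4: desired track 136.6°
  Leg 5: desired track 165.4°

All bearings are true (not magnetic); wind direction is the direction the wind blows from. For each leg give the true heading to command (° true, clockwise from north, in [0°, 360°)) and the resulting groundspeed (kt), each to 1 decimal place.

Leg 1: heading=324.5°, groundspeed=110.3 kt
Leg 2: heading=129.6°, groundspeed=125.5 kt
Leg 3: heading=232.7°, groundspeed=107.6 kt
Leg 4: heading=140.7°, groundspeed=124.0 kt
Leg 5: heading=170.8°, groundspeed=118.8 kt

Leg 1: desired track 329.3°; wind correction -4.8° → command heading 324.5°, groundspeed 110.3 kt
Leg 2: desired track 126.3°; wind correction +3.3° → command heading 129.6°, groundspeed 125.5 kt
Leg 3: desired track 229.0°; wind correction +3.7° → command heading 232.7°, groundspeed 107.6 kt
Leg 4: desired track 136.6°; wind correction +4.1° → command heading 140.7°, groundspeed 124.0 kt
Leg 5: desired track 165.4°; wind correction +5.4° → command heading 170.8°, groundspeed 118.8 kt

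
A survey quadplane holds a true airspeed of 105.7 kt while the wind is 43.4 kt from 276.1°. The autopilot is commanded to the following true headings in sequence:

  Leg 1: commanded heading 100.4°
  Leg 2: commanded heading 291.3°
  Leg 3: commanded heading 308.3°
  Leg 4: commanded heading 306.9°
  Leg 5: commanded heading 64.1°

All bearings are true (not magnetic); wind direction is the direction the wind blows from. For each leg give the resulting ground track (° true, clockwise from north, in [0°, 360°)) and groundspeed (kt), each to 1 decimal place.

Leg 1: track=99.1°, groundspeed=149.0 kt
Leg 2: track=301.4°, groundspeed=64.8 kt
Leg 3: track=326.8°, groundspeed=72.7 kt
Leg 4: track=324.9°, groundspeed=71.9 kt
Leg 5: track=73.3°, groundspeed=144.3 kt

Leg 1: heading 100.4°; drift -1.3° → track 99.1°, groundspeed 149.0 kt
Leg 2: heading 291.3°; drift +10.1° → track 301.4°, groundspeed 64.8 kt
Leg 3: heading 308.3°; drift +18.5° → track 326.8°, groundspeed 72.7 kt
Leg 4: heading 306.9°; drift +18.0° → track 324.9°, groundspeed 71.9 kt
Leg 5: heading 64.1°; drift +9.2° → track 73.3°, groundspeed 144.3 kt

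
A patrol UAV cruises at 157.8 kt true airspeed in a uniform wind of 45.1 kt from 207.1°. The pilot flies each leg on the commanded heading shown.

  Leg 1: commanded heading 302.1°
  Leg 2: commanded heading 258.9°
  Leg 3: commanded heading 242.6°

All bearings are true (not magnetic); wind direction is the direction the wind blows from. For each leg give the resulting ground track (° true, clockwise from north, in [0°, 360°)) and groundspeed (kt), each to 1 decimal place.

Leg 1: track=317.6°, groundspeed=167.9 kt
Leg 2: track=274.2°, groundspeed=134.7 kt
Leg 3: track=254.8°, groundspeed=123.9 kt

Leg 1: heading 302.1°; drift +15.5° → track 317.6°, groundspeed 167.9 kt
Leg 2: heading 258.9°; drift +15.3° → track 274.2°, groundspeed 134.7 kt
Leg 3: heading 242.6°; drift +12.2° → track 254.8°, groundspeed 123.9 kt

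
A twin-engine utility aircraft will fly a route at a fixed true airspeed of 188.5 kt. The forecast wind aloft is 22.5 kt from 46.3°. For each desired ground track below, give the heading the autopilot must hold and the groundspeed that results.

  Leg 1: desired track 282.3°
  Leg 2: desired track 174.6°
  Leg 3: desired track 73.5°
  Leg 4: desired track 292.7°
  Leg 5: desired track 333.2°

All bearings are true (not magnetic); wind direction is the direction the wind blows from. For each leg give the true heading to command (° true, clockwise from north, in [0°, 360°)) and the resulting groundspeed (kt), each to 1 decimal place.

Leg 1: desired track 282.3°; wind correction +5.7° → command heading 288.0°, groundspeed 200.2 kt
Leg 2: desired track 174.6°; wind correction -5.4° → command heading 169.2°, groundspeed 201.6 kt
Leg 3: desired track 73.5°; wind correction -3.1° → command heading 70.4°, groundspeed 168.2 kt
Leg 4: desired track 292.7°; wind correction +6.3° → command heading 299.0°, groundspeed 196.4 kt
Leg 5: desired track 333.2°; wind correction +6.6° → command heading 339.8°, groundspeed 180.7 kt

Leg 1: heading=288.0°, groundspeed=200.2 kt
Leg 2: heading=169.2°, groundspeed=201.6 kt
Leg 3: heading=70.4°, groundspeed=168.2 kt
Leg 4: heading=299.0°, groundspeed=196.4 kt
Leg 5: heading=339.8°, groundspeed=180.7 kt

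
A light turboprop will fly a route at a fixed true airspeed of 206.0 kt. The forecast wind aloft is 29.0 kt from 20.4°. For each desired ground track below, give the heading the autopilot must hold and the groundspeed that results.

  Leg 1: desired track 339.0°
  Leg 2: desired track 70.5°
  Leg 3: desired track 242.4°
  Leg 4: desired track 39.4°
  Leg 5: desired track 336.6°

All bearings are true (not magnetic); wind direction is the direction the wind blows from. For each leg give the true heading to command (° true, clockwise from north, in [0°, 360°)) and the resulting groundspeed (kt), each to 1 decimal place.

Leg 1: heading=344.3°, groundspeed=183.4 kt
Leg 2: heading=64.3°, groundspeed=186.2 kt
Leg 3: heading=247.8°, groundspeed=226.6 kt
Leg 4: heading=36.8°, groundspeed=178.4 kt
Leg 5: heading=342.2°, groundspeed=184.1 kt

Leg 1: desired track 339.0°; wind correction +5.3° → command heading 344.3°, groundspeed 183.4 kt
Leg 2: desired track 70.5°; wind correction -6.2° → command heading 64.3°, groundspeed 186.2 kt
Leg 3: desired track 242.4°; wind correction +5.4° → command heading 247.8°, groundspeed 226.6 kt
Leg 4: desired track 39.4°; wind correction -2.6° → command heading 36.8°, groundspeed 178.4 kt
Leg 5: desired track 336.6°; wind correction +5.6° → command heading 342.2°, groundspeed 184.1 kt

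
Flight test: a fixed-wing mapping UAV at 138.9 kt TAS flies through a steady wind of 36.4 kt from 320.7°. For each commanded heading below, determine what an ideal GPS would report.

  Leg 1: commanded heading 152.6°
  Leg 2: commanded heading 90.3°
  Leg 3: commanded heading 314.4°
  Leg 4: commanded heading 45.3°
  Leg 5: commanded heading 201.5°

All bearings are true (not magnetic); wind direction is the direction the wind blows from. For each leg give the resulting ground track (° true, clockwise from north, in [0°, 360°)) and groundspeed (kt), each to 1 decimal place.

Leg 1: track=150.1°, groundspeed=174.7 kt
Leg 2: track=100.1°, groundspeed=164.5 kt
Leg 3: track=312.2°, groundspeed=102.8 kt
Leg 4: track=60.3°, groundspeed=140.2 kt
Leg 5: track=190.0°, groundspeed=159.8 kt

Leg 1: heading 152.6°; drift -2.5° → track 150.1°, groundspeed 174.7 kt
Leg 2: heading 90.3°; drift +9.8° → track 100.1°, groundspeed 164.5 kt
Leg 3: heading 314.4°; drift -2.2° → track 312.2°, groundspeed 102.8 kt
Leg 4: heading 45.3°; drift +15.0° → track 60.3°, groundspeed 140.2 kt
Leg 5: heading 201.5°; drift -11.5° → track 190.0°, groundspeed 159.8 kt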